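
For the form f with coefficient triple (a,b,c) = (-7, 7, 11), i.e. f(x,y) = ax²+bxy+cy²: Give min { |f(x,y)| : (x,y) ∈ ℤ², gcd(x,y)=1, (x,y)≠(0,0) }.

river: ρ → (11,15,-3)
river: ρ → (-3,15,11)
river: ρ → (11,7,-7)
river: ρ → (-7,7,11)
closes: descent 0, river 4
min |a| on river = 3

3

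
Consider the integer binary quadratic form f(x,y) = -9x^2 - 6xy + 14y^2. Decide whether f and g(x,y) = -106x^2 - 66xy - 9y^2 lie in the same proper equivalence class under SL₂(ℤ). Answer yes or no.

D₁ = 540, D₂ = 540
river cycle of f (length 8): (14, 6, -9), (-9, 12, 11), (11, 10, -10), (-10, 10, 11), (11, 12, -9), (-9, 6, 14), (14, 22, -1), (-1, 22, 14)
river cycle of g (length 8): (-9, 12, 11), (11, 10, -10), (-10, 10, 11), (11, 12, -9), (-9, 6, 14), (14, 22, -1), (-1, 22, 14), (14, 6, -9)
cycles coincide ⇒ equivalent

yes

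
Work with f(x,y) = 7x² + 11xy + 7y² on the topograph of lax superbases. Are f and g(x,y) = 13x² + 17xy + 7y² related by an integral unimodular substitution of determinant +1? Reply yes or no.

D₁ = -75, D₂ = -75
f: translate: b→-3 (≡11 mod 14), so (7,11,7)→(7,-3,3)
f: flip: (7,-3,3)→(3,3,7)
f: reduced (well bottom): (3,3,7) with a≤c, −a<b≤a
g: translate: b→-9 (≡17 mod 26), so (13,17,7)→(13,-9,3)
g: flip: (13,-9,3)→(3,9,13)
g: translate: b→3 (≡9 mod 6), so (3,9,13)→(3,3,7)
g: reduced (well bottom): (3,3,7) with a≤c, −a<b≤a
reduced forms (3, 3, 7) vs (3, 3, 7) ⇒ equivalent

yes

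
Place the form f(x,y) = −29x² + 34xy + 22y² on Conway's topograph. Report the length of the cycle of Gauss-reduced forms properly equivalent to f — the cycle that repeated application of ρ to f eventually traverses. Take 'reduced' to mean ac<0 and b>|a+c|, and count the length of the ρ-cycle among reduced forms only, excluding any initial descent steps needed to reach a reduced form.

D = 3708, ⌊√D⌋ = 60
river: ρ → (22,54,-9)
river: ρ → (-9,54,22)
river: ρ → (22,34,-29)
river: ρ → (-29,24,27)
river: ρ → (27,30,-26)
river: ρ → (-26,22,31)
river: ρ → (31,40,-17)
river: ρ → (-17,28,43)
river: ρ → (43,58,-2)
river: ρ → (-2,58,43)
river: ρ → (43,28,-17)
river: ρ → (-17,40,31)
river: ρ → (31,22,-26)
river: ρ → (-26,30,27)
river: ρ → (27,24,-29)
river: ρ → (-29,34,22)
ρ-cycle length = 16 (tail of 0 descent steps not counted)

16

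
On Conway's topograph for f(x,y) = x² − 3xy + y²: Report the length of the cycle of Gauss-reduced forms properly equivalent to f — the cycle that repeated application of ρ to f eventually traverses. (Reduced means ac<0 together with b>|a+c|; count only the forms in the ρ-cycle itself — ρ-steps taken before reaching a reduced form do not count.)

D = 5, ⌊√D⌋ = 2
descent: ρ → (1,1,-1)  [lands on river]
river: ρ → (-1,1,1)
ρ-cycle length = 2 (tail of 1 descent step not counted)

2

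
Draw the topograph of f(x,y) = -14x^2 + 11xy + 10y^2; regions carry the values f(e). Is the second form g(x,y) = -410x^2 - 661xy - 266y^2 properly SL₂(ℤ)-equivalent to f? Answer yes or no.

D₁ = 681, D₂ = 681
river cycle of f (length 32): (10, 9, -15), (-15, 21, 4), (4, 19, -20), (-20, 21, 3), (3, 21, -20), (-20, 19, 4), (4, 21, -15), (-15, 9, 10), (10, 11, -14), (-14, 17, 7), … (22 more)
river cycle of g (length 32): (-15, 21, 4), (4, 19, -20), (-20, 21, 3), (3, 21, -20), (-20, 19, 4), (4, 21, -15), (-15, 9, 10), (10, 11, -14), (-14, 17, 7), (7, 25, -2), … (22 more)
cycles coincide ⇒ equivalent

yes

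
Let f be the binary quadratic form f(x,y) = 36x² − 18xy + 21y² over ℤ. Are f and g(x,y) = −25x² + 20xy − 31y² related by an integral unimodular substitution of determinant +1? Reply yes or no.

D₁ = -2700, D₂ = -2700
f: flip: (36,-18,21)→(21,18,36)
f: reduced (well bottom): (21,18,36) with a≤c, −a<b≤a
g is negative-definite; reduce −g:
−g: reduced (well bottom): (25,-20,31) with a≤c, −a<b≤a
flip sign back: reduced form of g is (-25,20,-31)
reduced forms (21, 18, 36) vs (-25, 20, -31) ⇒ inequivalent

no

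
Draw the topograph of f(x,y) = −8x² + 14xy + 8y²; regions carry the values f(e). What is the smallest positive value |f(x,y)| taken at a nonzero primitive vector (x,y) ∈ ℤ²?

river: ρ → (8,18,-4)
river: ρ → (-4,14,16)
river: ρ → (16,18,-2)
river: ρ → (-2,18,16)
river: ρ → (16,14,-4)
river: ρ → (-4,18,8)
river: ρ → (8,14,-8)
river: ρ → (-8,18,4)
river: ρ → (4,14,-16)
river: ρ → (-16,18,2)
river: ρ → (2,18,-16)
river: ρ → (-16,14,4)
river: ρ → (4,18,-8)
river: ρ → (-8,14,8)
closes: descent 0, river 14
min |a| on river = 2

2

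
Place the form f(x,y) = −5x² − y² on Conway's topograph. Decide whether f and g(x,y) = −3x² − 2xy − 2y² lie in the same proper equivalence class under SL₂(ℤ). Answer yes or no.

D₁ = -20, D₂ = -20
f is negative-definite; reduce −f:
−f: flip: (5,0,1)→(1,0,5)
−f: reduced (well bottom): (1,0,5) with a≤c, −a<b≤a
flip sign back: reduced form of f is (-1,0,-5)
g is negative-definite; reduce −g:
−g: flip: (3,2,2)→(2,-2,3)
−g: translate: b→2 (≡-2 mod 4), so (2,-2,3)→(2,2,3)
−g: reduced (well bottom): (2,2,3) with a≤c, −a<b≤a
flip sign back: reduced form of g is (-2,-2,-3)
reduced forms (-1, 0, -5) vs (-2, -2, -3) ⇒ inequivalent

no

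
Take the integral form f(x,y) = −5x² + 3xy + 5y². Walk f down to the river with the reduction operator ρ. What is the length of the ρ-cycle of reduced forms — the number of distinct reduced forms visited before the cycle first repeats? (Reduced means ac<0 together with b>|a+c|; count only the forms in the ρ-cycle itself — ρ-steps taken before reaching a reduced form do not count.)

D = 109, ⌊√D⌋ = 10
river: ρ → (5,7,-3)
river: ρ → (-3,5,7)
river: ρ → (7,9,-1)
river: ρ → (-1,9,7)
river: ρ → (7,5,-3)
river: ρ → (-3,7,5)
river: ρ → (5,3,-5)
river: ρ → (-5,7,3)
river: ρ → (3,5,-7)
river: ρ → (-7,9,1)
river: ρ → (1,9,-7)
river: ρ → (-7,5,3)
river: ρ → (3,7,-5)
river: ρ → (-5,3,5)
ρ-cycle length = 14 (tail of 0 descent steps not counted)

14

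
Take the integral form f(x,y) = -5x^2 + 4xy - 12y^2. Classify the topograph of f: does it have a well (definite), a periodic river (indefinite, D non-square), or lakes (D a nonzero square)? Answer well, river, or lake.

D = b²−4ac = 4² − 4·(-5)·(-12) = -224
D < 0 ⇒ definite ⇒ every region one sign ⇒ single well

well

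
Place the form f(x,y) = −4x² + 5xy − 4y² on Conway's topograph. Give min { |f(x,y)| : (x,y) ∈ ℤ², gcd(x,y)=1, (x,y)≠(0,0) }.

translate: b→3 (≡-5 mod 8), so (4,-5,4)→(4,3,3)
flip: (4,3,3)→(3,-3,4)
translate: b→3 (≡-3 mod 6), so (3,-3,4)→(3,3,4)
reduced (well bottom): (3,3,4) with a≤c, −a<b≤a
well minimum |f| = |-3| = 3 (negative-definite)

3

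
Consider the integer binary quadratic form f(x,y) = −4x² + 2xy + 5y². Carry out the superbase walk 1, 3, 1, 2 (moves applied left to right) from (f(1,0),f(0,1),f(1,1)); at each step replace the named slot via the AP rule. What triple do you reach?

start (-4,5,3) = (f(1,0),f(0,1),f(1,1))
replace slot 1: 2·(5+3) − (-4) = 20 → (20,5,3)
replace slot 3: 2·(20+5) − 3 = 47 → (20,5,47)
replace slot 1: 2·(5+47) − 20 = 84 → (84,5,47)
replace slot 2: 2·(84+47) − 5 = 257 → (84,257,47)

84,257,47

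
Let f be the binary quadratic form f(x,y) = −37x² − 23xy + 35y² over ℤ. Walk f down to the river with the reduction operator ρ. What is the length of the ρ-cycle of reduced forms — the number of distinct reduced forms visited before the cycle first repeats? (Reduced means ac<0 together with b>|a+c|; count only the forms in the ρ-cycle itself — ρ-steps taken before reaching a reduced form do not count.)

D = 5709, ⌊√D⌋ = 75
descent: ρ → (35,23,-37)  [lands on river]
river: ρ → (-37,51,21)
river: ρ → (21,75,-1)
river: ρ → (-1,75,21)
river: ρ → (21,51,-37)
river: ρ → (-37,23,35)
river: ρ → (35,47,-25)
river: ρ → (-25,53,29)
river: ρ → (29,63,-15)
river: ρ → (-15,57,41)
river: ρ → (41,25,-31)
river: ρ → (-31,37,35)
river: ρ → (35,33,-33)
river: ρ → (-33,33,35)
river: ρ → (35,37,-31)
river: ρ → (-31,25,41)
river: ρ → (41,57,-15)
river: ρ → (-15,63,29)
river: ρ → (29,53,-25)
river: ρ → (-25,47,35)
ρ-cycle length = 20 (tail of 1 descent step not counted)

20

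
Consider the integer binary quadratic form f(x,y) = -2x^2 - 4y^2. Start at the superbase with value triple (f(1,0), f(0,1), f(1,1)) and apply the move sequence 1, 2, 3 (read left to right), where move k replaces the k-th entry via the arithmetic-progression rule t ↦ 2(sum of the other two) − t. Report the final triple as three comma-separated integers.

start (-2,-4,-6) = (f(1,0),f(0,1),f(1,1))
replace slot 1: 2·((-4)+(-6)) − (-2) = -18 → (-18,-4,-6)
replace slot 2: 2·((-18)+(-6)) − (-4) = -44 → (-18,-44,-6)
replace slot 3: 2·((-18)+(-44)) − (-6) = -118 → (-18,-44,-118)

-18,-44,-118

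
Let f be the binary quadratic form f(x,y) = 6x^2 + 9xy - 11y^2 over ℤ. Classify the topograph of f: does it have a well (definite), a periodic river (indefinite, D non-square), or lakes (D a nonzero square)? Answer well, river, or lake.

D = b²−4ac = 9² − 4·6·(-11) = 345
D > 0 non-square ⇒ indefinite ⇒ periodic river

river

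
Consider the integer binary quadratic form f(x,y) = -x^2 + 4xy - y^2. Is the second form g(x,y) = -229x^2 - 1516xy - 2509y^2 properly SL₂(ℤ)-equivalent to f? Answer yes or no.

D₁ = 12, D₂ = 12
river cycle of f (length 2): (-1, 2, 2), (2, 2, -1)
river cycle of g (length 2): (-1, 2, 2), (2, 2, -1)
cycles coincide ⇒ equivalent

yes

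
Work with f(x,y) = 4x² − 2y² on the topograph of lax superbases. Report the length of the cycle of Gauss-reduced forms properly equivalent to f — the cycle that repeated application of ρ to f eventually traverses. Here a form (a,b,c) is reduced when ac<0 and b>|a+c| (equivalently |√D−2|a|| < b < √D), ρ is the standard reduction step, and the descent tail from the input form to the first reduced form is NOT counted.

D = 32, ⌊√D⌋ = 5
descent: ρ → (-2,4,2)  [lands on river]
river: ρ → (2,4,-2)
ρ-cycle length = 2 (tail of 1 descent step not counted)

2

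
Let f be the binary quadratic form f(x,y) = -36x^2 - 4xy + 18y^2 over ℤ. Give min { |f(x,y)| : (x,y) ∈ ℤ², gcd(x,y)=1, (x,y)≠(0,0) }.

descent: ρ → (18,40,-14)  [lands on river]
river: ρ → (-14,44,12)
river: ρ → (12,28,-38)
river: ρ → (-38,48,2)
river: ρ → (2,48,-38)
river: ρ → (-38,28,12)
river: ρ → (12,44,-14)
river: ρ → (-14,40,18)
river: ρ → (18,32,-22)
river: ρ → (-22,12,28)
river: ρ → (28,44,-6)
river: ρ → (-6,40,42)
river: ρ → (42,44,-4)
river: ρ → (-4,44,42)
river: ρ → (42,40,-6)
river: ρ → (-6,44,28)
river: ρ → (28,12,-22)
river: ρ → (-22,32,18)
closes: descent 1, river 18
min |a| on river = 2

2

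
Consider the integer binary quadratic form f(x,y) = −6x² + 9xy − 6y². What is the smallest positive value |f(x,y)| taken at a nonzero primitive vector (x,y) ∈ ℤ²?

translate: b→3 (≡-9 mod 12), so (6,-9,6)→(6,3,3)
flip: (6,3,3)→(3,-3,6)
translate: b→3 (≡-3 mod 6), so (3,-3,6)→(3,3,6)
reduced (well bottom): (3,3,6) with a≤c, −a<b≤a
well minimum |f| = |-3| = 3 (negative-definite)

3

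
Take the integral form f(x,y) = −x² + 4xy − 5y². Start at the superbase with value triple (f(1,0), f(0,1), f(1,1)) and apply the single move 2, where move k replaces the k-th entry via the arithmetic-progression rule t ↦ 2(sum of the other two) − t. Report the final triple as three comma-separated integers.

start (-1,-5,-2) = (f(1,0),f(0,1),f(1,1))
replace slot 2: 2·((-1)+(-2)) − (-5) = -1 → (-1,-1,-2)

-1,-1,-2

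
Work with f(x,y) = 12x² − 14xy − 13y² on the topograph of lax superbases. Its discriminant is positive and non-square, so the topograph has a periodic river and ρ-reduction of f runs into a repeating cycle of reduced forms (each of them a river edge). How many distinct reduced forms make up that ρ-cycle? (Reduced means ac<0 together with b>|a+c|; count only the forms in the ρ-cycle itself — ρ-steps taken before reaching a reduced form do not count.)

D = 820, ⌊√D⌋ = 28
descent: ρ → (-13,14,12)  [lands on river]
river: ρ → (12,10,-15)
river: ρ → (-15,20,7)
river: ρ → (7,22,-12)
river: ρ → (-12,26,3)
river: ρ → (3,28,-3)
river: ρ → (-3,26,12)
river: ρ → (12,22,-7)
river: ρ → (-7,20,15)
river: ρ → (15,10,-12)
river: ρ → (-12,14,13)
river: ρ → (13,12,-13)
ρ-cycle length = 12 (tail of 1 descent step not counted)

12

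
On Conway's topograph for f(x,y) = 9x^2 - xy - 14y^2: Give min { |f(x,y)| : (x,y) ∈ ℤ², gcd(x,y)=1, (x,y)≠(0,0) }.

descent: ρ → (-14,1,9)
descent: ρ → (9,17,-6)  [lands on river]
river: ρ → (-6,19,6)
river: ρ → (6,17,-9)
river: ρ → (-9,19,4)
river: ρ → (4,21,-4)
river: ρ → (-4,19,9)
closes: descent 2, river 6
min |a| on river = 4

4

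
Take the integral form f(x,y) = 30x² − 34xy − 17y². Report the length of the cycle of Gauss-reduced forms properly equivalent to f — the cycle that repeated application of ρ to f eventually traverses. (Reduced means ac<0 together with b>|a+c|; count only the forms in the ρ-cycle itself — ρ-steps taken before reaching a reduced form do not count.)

D = 3196, ⌊√D⌋ = 56
descent: ρ → (-17,34,30)  [lands on river]
river: ρ → (30,26,-21)
river: ρ → (-21,16,35)
river: ρ → (35,54,-2)
river: ρ → (-2,54,35)
river: ρ → (35,16,-21)
river: ρ → (-21,26,30)
river: ρ → (30,34,-17)
ρ-cycle length = 8 (tail of 1 descent step not counted)

8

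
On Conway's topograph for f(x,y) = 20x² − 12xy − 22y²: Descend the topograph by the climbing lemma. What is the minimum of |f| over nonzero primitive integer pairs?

descent: ρ → (-22,12,20)  [lands on river]
river: ρ → (20,28,-14)
river: ρ → (-14,28,20)
river: ρ → (20,12,-22)
river: ρ → (-22,32,10)
river: ρ → (10,28,-28)
river: ρ → (-28,28,10)
river: ρ → (10,32,-22)
closes: descent 1, river 8
min |a| on river = 10

10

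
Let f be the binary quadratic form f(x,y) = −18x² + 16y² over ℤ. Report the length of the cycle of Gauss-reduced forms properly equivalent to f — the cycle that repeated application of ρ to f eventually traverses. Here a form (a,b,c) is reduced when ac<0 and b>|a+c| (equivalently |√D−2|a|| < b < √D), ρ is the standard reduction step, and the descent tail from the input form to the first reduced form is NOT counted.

D = 1152, ⌊√D⌋ = 33
descent: ρ → (16,32,-2)  [lands on river]
river: ρ → (-2,32,16)
ρ-cycle length = 2 (tail of 1 descent step not counted)

2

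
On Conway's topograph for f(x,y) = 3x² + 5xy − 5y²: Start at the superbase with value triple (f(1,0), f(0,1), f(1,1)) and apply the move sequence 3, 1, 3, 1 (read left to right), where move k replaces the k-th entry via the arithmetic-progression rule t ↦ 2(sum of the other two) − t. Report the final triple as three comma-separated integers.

start (3,-5,3) = (f(1,0),f(0,1),f(1,1))
replace slot 3: 2·(3+(-5)) − 3 = -7 → (3,-5,-7)
replace slot 1: 2·((-5)+(-7)) − 3 = -27 → (-27,-5,-7)
replace slot 3: 2·((-27)+(-5)) − (-7) = -57 → (-27,-5,-57)
replace slot 1: 2·((-5)+(-57)) − (-27) = -97 → (-97,-5,-57)

-97,-5,-57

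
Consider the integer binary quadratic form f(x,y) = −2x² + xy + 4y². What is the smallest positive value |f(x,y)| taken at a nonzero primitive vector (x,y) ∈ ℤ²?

descent: ρ → (4,-1,-2)
descent: ρ → (-2,5,1)  [lands on river]
river: ρ → (1,5,-2)
river: ρ → (-2,3,3)
river: ρ → (3,3,-2)
closes: descent 2, river 4
min |a| on river = 1

1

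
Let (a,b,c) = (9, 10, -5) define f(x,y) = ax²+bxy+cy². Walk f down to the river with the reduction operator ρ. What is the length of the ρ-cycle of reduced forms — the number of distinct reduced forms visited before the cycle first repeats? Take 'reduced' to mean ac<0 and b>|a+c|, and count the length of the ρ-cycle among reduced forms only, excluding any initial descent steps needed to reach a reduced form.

D = 280, ⌊√D⌋ = 16
river: ρ → (-5,10,9)
river: ρ → (9,8,-6)
river: ρ → (-6,16,1)
river: ρ → (1,16,-6)
river: ρ → (-6,8,9)
river: ρ → (9,10,-5)
ρ-cycle length = 6 (tail of 0 descent steps not counted)

6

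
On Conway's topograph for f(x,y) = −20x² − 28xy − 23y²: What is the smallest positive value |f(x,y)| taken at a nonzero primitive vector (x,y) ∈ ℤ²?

translate: b→-12 (≡28 mod 40), so (20,28,23)→(20,-12,15)
flip: (20,-12,15)→(15,12,20)
reduced (well bottom): (15,12,20) with a≤c, −a<b≤a
well minimum |f| = |-15| = 15 (negative-definite)

15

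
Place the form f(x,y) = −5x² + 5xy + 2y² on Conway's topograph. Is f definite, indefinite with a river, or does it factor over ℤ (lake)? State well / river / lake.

D = b²−4ac = 5² − 4·(-5)·2 = 65
D > 0 non-square ⇒ indefinite ⇒ periodic river

river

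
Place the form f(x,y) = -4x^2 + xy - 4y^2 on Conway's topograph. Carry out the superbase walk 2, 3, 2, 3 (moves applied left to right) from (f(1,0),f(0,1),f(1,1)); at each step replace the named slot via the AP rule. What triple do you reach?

start (-4,-4,-7) = (f(1,0),f(0,1),f(1,1))
replace slot 2: 2·((-4)+(-7)) − (-4) = -18 → (-4,-18,-7)
replace slot 3: 2·((-4)+(-18)) − (-7) = -37 → (-4,-18,-37)
replace slot 2: 2·((-4)+(-37)) − (-18) = -64 → (-4,-64,-37)
replace slot 3: 2·((-4)+(-64)) − (-37) = -99 → (-4,-64,-99)

-4,-64,-99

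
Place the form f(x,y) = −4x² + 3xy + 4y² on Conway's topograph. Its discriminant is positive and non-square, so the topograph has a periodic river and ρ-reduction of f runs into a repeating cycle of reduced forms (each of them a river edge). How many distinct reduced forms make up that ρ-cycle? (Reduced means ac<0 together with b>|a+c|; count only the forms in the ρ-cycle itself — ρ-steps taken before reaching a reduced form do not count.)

D = 73, ⌊√D⌋ = 8
river: ρ → (4,5,-3)
river: ρ → (-3,7,2)
river: ρ → (2,5,-6)
river: ρ → (-6,7,1)
river: ρ → (1,7,-6)
river: ρ → (-6,5,2)
river: ρ → (2,7,-3)
river: ρ → (-3,5,4)
river: ρ → (4,3,-4)
river: ρ → (-4,5,3)
river: ρ → (3,7,-2)
river: ρ → (-2,5,6)
river: ρ → (6,7,-1)
river: ρ → (-1,7,6)
river: ρ → (6,5,-2)
river: ρ → (-2,7,3)
river: ρ → (3,5,-4)
river: ρ → (-4,3,4)
ρ-cycle length = 18 (tail of 0 descent steps not counted)

18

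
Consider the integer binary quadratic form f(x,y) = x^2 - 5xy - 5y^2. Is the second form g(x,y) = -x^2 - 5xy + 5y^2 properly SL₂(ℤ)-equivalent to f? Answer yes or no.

D₁ = 45, D₂ = 45
river cycle of f (length 2): (-5, 5, 1), (1, 5, -5)
river cycle of g (length 2): (5, 5, -1), (-1, 5, 5)
cycles differ ⇒ inequivalent

no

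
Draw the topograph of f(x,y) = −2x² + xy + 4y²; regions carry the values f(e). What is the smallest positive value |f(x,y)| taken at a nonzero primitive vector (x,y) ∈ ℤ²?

descent: ρ → (4,-1,-2)
descent: ρ → (-2,5,1)  [lands on river]
river: ρ → (1,5,-2)
river: ρ → (-2,3,3)
river: ρ → (3,3,-2)
closes: descent 2, river 4
min |a| on river = 1

1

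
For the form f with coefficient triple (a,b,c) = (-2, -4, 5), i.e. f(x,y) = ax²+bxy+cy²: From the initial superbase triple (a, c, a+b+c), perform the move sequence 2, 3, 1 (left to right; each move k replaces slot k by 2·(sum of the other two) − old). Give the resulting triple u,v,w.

start (-2,5,-1) = (f(1,0),f(0,1),f(1,1))
replace slot 2: 2·((-2)+(-1)) − 5 = -11 → (-2,-11,-1)
replace slot 3: 2·((-2)+(-11)) − (-1) = -25 → (-2,-11,-25)
replace slot 1: 2·((-11)+(-25)) − (-2) = -70 → (-70,-11,-25)

-70,-11,-25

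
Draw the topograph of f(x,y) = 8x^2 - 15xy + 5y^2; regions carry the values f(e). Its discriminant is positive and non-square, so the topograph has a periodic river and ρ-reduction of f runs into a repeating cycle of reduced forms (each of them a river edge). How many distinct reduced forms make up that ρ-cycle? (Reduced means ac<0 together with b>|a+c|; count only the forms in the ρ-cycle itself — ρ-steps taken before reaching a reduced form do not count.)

D = 65, ⌊√D⌋ = 8
descent: ρ → (5,5,-2)  [lands on river]
river: ρ → (-2,7,2)
river: ρ → (2,5,-5)
river: ρ → (-5,5,2)
river: ρ → (2,7,-2)
river: ρ → (-2,5,5)
ρ-cycle length = 6 (tail of 1 descent step not counted)

6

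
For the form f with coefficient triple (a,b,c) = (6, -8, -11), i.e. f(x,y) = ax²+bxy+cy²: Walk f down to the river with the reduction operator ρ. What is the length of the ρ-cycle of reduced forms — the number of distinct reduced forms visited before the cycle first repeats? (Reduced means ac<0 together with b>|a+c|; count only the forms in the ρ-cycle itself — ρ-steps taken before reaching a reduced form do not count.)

D = 328, ⌊√D⌋ = 18
descent: ρ → (-11,8,6)  [lands on river]
river: ρ → (6,16,-3)
river: ρ → (-3,14,11)
river: ρ → (11,8,-6)
river: ρ → (-6,16,3)
river: ρ → (3,14,-11)
ρ-cycle length = 6 (tail of 1 descent step not counted)

6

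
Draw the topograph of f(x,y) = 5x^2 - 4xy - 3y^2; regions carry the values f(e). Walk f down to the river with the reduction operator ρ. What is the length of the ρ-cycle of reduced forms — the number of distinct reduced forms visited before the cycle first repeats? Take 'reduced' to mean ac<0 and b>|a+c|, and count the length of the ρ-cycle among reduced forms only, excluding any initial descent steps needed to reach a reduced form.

D = 76, ⌊√D⌋ = 8
descent: ρ → (-3,4,5)  [lands on river]
river: ρ → (5,6,-2)
river: ρ → (-2,6,5)
river: ρ → (5,4,-3)
river: ρ → (-3,8,1)
river: ρ → (1,8,-3)
ρ-cycle length = 6 (tail of 1 descent step not counted)

6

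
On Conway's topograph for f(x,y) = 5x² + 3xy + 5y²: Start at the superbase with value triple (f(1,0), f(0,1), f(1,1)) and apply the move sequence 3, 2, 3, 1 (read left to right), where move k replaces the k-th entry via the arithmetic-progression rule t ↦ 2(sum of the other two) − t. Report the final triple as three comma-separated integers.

start (5,5,13) = (f(1,0),f(0,1),f(1,1))
replace slot 3: 2·(5+5) − 13 = 7 → (5,5,7)
replace slot 2: 2·(5+7) − 5 = 19 → (5,19,7)
replace slot 3: 2·(5+19) − 7 = 41 → (5,19,41)
replace slot 1: 2·(19+41) − 5 = 115 → (115,19,41)

115,19,41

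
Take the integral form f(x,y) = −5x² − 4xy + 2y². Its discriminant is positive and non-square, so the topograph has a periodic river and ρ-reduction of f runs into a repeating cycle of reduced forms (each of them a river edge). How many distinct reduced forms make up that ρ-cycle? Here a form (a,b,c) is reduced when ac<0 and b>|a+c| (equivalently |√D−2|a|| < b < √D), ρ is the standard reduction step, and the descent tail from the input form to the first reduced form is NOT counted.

D = 56, ⌊√D⌋ = 7
descent: ρ → (2,4,-5)  [lands on river]
river: ρ → (-5,6,1)
river: ρ → (1,6,-5)
river: ρ → (-5,4,2)
ρ-cycle length = 4 (tail of 1 descent step not counted)

4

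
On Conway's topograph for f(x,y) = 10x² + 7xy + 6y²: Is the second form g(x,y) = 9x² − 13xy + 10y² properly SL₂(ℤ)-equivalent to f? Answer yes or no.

D₁ = -191, D₂ = -191
f: flip: (10,7,6)→(6,-7,10)
f: translate: b→5 (≡-7 mod 12), so (6,-7,10)→(6,5,9)
f: reduced (well bottom): (6,5,9) with a≤c, −a<b≤a
g: translate: b→5 (≡-13 mod 18), so (9,-13,10)→(9,5,6)
g: flip: (9,5,6)→(6,-5,9)
g: reduced (well bottom): (6,-5,9) with a≤c, −a<b≤a
reduced forms (6, 5, 9) vs (6, -5, 9) ⇒ inequivalent

no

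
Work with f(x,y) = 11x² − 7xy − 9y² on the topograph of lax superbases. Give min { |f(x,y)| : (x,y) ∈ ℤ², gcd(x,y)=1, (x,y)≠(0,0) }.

descent: ρ → (-9,7,11)  [lands on river]
river: ρ → (11,15,-5)
river: ρ → (-5,15,11)
river: ρ → (11,7,-9)
river: ρ → (-9,11,9)
river: ρ → (9,7,-11)
river: ρ → (-11,15,5)
river: ρ → (5,15,-11)
river: ρ → (-11,7,9)
river: ρ → (9,11,-9)
closes: descent 1, river 10
min |a| on river = 5

5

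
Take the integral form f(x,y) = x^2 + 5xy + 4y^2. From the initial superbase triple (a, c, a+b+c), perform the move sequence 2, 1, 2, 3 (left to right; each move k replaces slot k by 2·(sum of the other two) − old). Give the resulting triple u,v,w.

start (1,4,10) = (f(1,0),f(0,1),f(1,1))
replace slot 2: 2·(1+10) − 4 = 18 → (1,18,10)
replace slot 1: 2·(18+10) − 1 = 55 → (55,18,10)
replace slot 2: 2·(55+10) − 18 = 112 → (55,112,10)
replace slot 3: 2·(55+112) − 10 = 324 → (55,112,324)

55,112,324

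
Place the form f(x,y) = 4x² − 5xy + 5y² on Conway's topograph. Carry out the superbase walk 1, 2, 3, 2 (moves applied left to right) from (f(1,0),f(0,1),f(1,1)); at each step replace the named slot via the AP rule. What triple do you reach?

start (4,5,4) = (f(1,0),f(0,1),f(1,1))
replace slot 1: 2·(5+4) − 4 = 14 → (14,5,4)
replace slot 2: 2·(14+4) − 5 = 31 → (14,31,4)
replace slot 3: 2·(14+31) − 4 = 86 → (14,31,86)
replace slot 2: 2·(14+86) − 31 = 169 → (14,169,86)

14,169,86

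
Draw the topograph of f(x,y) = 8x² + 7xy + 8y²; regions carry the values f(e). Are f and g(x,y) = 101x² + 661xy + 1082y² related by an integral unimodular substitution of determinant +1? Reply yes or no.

D₁ = -207, D₂ = -207
f: reduced (well bottom): (8,7,8) with a≤c, −a<b≤a
g: translate: b→55 (≡661 mod 202), so (101,661,1082)→(101,55,8)
g: flip: (101,55,8)→(8,-55,101)
g: translate: b→-7 (≡-55 mod 16), so (8,-55,101)→(8,-7,8)
g: flip: (8,-7,8)→(8,7,8)
g: reduced (well bottom): (8,7,8) with a≤c, −a<b≤a
reduced forms (8, 7, 8) vs (8, 7, 8) ⇒ equivalent

yes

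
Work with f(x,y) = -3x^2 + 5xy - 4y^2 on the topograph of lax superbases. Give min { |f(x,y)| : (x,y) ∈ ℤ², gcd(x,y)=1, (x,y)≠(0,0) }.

translate: b→1 (≡-5 mod 6), so (3,-5,4)→(3,1,2)
flip: (3,1,2)→(2,-1,3)
reduced (well bottom): (2,-1,3) with a≤c, −a<b≤a
well minimum |f| = |-2| = 2 (negative-definite)

2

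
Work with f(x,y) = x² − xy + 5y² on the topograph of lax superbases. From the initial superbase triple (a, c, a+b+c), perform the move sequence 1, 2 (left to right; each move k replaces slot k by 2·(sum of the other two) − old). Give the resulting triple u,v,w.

start (1,5,5) = (f(1,0),f(0,1),f(1,1))
replace slot 1: 2·(5+5) − 1 = 19 → (19,5,5)
replace slot 2: 2·(19+5) − 5 = 43 → (19,43,5)

19,43,5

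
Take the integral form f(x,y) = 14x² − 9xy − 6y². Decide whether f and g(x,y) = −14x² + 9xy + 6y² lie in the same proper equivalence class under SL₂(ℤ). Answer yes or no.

D₁ = 417, D₂ = 417
river cycle of f (length 18): (-6, 9, 14), (14, 19, -1), (-1, 19, 14), (14, 9, -6), (-6, 15, 8), (8, 17, -4), (-4, 15, 12), (12, 9, -7), (-7, 19, 2), (2, 17, -16), … (8 more)
river cycle of g (length 18): (6, 15, -8), (-8, 17, 4), (4, 15, -12), (-12, 9, 7), (7, 19, -2), (-2, 17, 16), (16, 15, -3), (-3, 15, 16), (16, 17, -2), (-2, 19, 7), … (8 more)
cycles differ ⇒ inequivalent

no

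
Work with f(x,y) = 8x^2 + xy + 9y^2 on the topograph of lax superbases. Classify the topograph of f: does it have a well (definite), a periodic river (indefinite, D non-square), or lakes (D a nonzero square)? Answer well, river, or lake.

D = b²−4ac = 1² − 4·8·9 = -287
D < 0 ⇒ definite ⇒ every region one sign ⇒ single well

well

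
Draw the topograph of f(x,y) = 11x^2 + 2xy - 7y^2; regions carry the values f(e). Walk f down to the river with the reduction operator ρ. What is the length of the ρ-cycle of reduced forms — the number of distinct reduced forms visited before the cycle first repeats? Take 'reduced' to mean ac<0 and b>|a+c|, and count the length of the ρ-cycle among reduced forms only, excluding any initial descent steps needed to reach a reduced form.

D = 312, ⌊√D⌋ = 17
descent: ρ → (-7,12,6)  [lands on river]
river: ρ → (6,12,-7)
river: ρ → (-7,16,2)
river: ρ → (2,16,-7)
ρ-cycle length = 4 (tail of 1 descent step not counted)

4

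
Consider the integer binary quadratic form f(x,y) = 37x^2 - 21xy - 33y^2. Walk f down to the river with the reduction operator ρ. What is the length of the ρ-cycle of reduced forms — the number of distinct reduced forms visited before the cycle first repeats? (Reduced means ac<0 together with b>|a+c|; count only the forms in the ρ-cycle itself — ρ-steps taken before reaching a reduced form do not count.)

D = 5325, ⌊√D⌋ = 72
descent: ρ → (-33,21,37)  [lands on river]
river: ρ → (37,53,-17)
river: ρ → (-17,49,43)
river: ρ → (43,37,-23)
river: ρ → (-23,55,25)
river: ρ → (25,45,-33)
ρ-cycle length = 6 (tail of 1 descent step not counted)

6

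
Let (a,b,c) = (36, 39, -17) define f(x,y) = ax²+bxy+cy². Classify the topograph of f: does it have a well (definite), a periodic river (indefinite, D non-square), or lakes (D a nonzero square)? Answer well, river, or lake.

D = b²−4ac = 39² − 4·36·(-17) = 3969
D = 63² is a perfect square ⇒ form factors over ℤ ⇒ lakes

lake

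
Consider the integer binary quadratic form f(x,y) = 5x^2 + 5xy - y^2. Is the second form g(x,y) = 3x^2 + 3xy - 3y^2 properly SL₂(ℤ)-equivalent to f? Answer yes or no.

D₁ = 45, D₂ = 45
river cycle of f (length 2): (-1, 5, 5), (5, 5, -1)
river cycle of g (length 2): (-3, 3, 3), (3, 3, -3)
cycles differ ⇒ inequivalent

no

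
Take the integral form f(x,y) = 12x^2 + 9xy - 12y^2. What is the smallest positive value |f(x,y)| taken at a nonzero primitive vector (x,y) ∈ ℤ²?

river: ρ → (-12,15,9)
river: ρ → (9,21,-6)
river: ρ → (-6,15,18)
river: ρ → (18,21,-3)
river: ρ → (-3,21,18)
river: ρ → (18,15,-6)
river: ρ → (-6,21,9)
river: ρ → (9,15,-12)
river: ρ → (-12,9,12)
river: ρ → (12,15,-9)
river: ρ → (-9,21,6)
river: ρ → (6,15,-18)
river: ρ → (-18,21,3)
river: ρ → (3,21,-18)
river: ρ → (-18,15,6)
river: ρ → (6,21,-9)
river: ρ → (-9,15,12)
river: ρ → (12,9,-12)
closes: descent 0, river 18
min |a| on river = 3

3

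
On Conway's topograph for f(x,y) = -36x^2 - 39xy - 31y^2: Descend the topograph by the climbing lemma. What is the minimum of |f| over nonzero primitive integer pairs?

translate: b→-33 (≡39 mod 72), so (36,39,31)→(36,-33,28)
flip: (36,-33,28)→(28,33,36)
translate: b→-23 (≡33 mod 56), so (28,33,36)→(28,-23,31)
reduced (well bottom): (28,-23,31) with a≤c, −a<b≤a
well minimum |f| = |-28| = 28 (negative-definite)

28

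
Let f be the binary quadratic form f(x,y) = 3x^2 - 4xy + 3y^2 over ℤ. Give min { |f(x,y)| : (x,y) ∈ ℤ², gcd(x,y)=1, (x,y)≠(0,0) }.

translate: b→2 (≡-4 mod 6), so (3,-4,3)→(3,2,2)
flip: (3,2,2)→(2,-2,3)
translate: b→2 (≡-2 mod 4), so (2,-2,3)→(2,2,3)
reduced (well bottom): (2,2,3) with a≤c, −a<b≤a
well minimum = a = 2

2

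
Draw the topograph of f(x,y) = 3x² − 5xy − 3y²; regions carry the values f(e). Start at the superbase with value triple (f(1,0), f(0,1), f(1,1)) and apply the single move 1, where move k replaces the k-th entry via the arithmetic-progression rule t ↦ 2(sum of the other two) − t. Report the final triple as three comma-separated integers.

start (3,-3,-5) = (f(1,0),f(0,1),f(1,1))
replace slot 1: 2·((-3)+(-5)) − 3 = -19 → (-19,-3,-5)

-19,-3,-5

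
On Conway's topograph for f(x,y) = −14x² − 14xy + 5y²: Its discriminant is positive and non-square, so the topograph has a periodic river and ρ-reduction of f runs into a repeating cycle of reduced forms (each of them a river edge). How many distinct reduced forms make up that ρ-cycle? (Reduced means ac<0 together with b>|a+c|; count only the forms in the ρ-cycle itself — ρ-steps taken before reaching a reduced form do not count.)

D = 476, ⌊√D⌋ = 21
descent: ρ → (5,14,-14)  [lands on river]
river: ρ → (-14,14,5)
river: ρ → (5,16,-11)
river: ρ → (-11,6,10)
river: ρ → (10,14,-7)
river: ρ → (-7,14,10)
river: ρ → (10,6,-11)
river: ρ → (-11,16,5)
ρ-cycle length = 8 (tail of 1 descent step not counted)

8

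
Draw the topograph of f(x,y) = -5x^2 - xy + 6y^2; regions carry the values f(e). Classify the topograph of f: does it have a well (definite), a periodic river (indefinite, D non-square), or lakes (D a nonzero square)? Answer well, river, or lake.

D = b²−4ac = (-1)² − 4·(-5)·6 = 121
D = 11² is a perfect square ⇒ form factors over ℤ ⇒ lakes

lake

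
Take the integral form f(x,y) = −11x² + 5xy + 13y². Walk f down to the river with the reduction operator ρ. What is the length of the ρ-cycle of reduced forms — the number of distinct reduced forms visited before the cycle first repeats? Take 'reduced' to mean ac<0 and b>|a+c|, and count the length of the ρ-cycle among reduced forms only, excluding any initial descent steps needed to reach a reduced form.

D = 597, ⌊√D⌋ = 24
river: ρ → (13,21,-3)
river: ρ → (-3,21,13)
river: ρ → (13,5,-11)
river: ρ → (-11,17,7)
river: ρ → (7,11,-17)
river: ρ → (-17,23,1)
river: ρ → (1,23,-17)
river: ρ → (-17,11,7)
river: ρ → (7,17,-11)
river: ρ → (-11,5,13)
ρ-cycle length = 10 (tail of 0 descent steps not counted)

10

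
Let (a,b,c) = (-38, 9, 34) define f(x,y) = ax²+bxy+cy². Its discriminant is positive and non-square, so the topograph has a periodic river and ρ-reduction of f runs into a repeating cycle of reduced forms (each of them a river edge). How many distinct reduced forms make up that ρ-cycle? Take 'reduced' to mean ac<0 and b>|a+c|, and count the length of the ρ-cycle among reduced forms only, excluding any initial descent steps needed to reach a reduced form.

D = 5249, ⌊√D⌋ = 72
river: ρ → (34,59,-13)
river: ρ → (-13,71,4)
river: ρ → (4,65,-64)
river: ρ → (-64,63,5)
river: ρ → (5,67,-38)
river: ρ → (-38,9,34)
ρ-cycle length = 6 (tail of 0 descent steps not counted)

6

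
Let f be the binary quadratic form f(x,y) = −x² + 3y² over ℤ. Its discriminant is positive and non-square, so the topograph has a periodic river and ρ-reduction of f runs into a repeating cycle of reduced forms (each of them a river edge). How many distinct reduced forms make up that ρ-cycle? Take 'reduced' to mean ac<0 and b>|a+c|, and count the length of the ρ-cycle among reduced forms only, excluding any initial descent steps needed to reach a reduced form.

D = 12, ⌊√D⌋ = 3
descent: ρ → (3,0,-1)
descent: ρ → (-1,2,2)  [lands on river]
river: ρ → (2,2,-1)
ρ-cycle length = 2 (tail of 2 descent steps not counted)

2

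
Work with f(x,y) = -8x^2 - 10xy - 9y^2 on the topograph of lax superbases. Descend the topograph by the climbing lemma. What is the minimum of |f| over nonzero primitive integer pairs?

translate: b→-6 (≡10 mod 16), so (8,10,9)→(8,-6,7)
flip: (8,-6,7)→(7,6,8)
reduced (well bottom): (7,6,8) with a≤c, −a<b≤a
well minimum |f| = |-7| = 7 (negative-definite)

7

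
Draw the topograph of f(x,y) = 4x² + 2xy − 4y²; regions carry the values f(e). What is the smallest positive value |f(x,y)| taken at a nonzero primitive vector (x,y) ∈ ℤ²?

river: ρ → (-4,6,2)
river: ρ → (2,6,-4)
river: ρ → (-4,2,4)
river: ρ → (4,6,-2)
river: ρ → (-2,6,4)
river: ρ → (4,2,-4)
closes: descent 0, river 6
min |a| on river = 2

2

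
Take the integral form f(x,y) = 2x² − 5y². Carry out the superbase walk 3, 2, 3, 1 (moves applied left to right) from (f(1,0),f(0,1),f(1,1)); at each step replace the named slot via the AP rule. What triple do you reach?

start (2,-5,-3) = (f(1,0),f(0,1),f(1,1))
replace slot 3: 2·(2+(-5)) − (-3) = -3 → (2,-5,-3)
replace slot 2: 2·(2+(-3)) − (-5) = 3 → (2,3,-3)
replace slot 3: 2·(2+3) − (-3) = 13 → (2,3,13)
replace slot 1: 2·(3+13) − 2 = 30 → (30,3,13)

30,3,13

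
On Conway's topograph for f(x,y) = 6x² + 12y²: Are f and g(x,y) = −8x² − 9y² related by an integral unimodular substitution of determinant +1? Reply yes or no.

D₁ = -288, D₂ = -288
f: reduced (well bottom): (6,0,12) with a≤c, −a<b≤a
g is negative-definite; reduce −g:
−g: reduced (well bottom): (8,0,9) with a≤c, −a<b≤a
flip sign back: reduced form of g is (-8,0,-9)
reduced forms (6, 0, 12) vs (-8, 0, -9) ⇒ inequivalent

no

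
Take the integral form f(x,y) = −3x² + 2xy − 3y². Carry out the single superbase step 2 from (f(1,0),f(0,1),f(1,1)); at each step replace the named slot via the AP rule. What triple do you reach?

start (-3,-3,-4) = (f(1,0),f(0,1),f(1,1))
replace slot 2: 2·((-3)+(-4)) − (-3) = -11 → (-3,-11,-4)

-3,-11,-4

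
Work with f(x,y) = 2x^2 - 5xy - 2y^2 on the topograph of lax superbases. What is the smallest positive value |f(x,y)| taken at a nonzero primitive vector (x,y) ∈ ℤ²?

descent: ρ → (-2,5,2)  [lands on river]
river: ρ → (2,3,-4)
river: ρ → (-4,5,1)
river: ρ → (1,5,-4)
river: ρ → (-4,3,2)
river: ρ → (2,5,-2)
river: ρ → (-2,3,4)
river: ρ → (4,5,-1)
river: ρ → (-1,5,4)
river: ρ → (4,3,-2)
closes: descent 1, river 10
min |a| on river = 1

1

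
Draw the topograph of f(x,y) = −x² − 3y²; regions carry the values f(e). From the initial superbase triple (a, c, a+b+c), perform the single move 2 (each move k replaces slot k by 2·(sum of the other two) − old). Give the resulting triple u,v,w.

start (-1,-3,-4) = (f(1,0),f(0,1),f(1,1))
replace slot 2: 2·((-1)+(-4)) − (-3) = -7 → (-1,-7,-4)

-1,-7,-4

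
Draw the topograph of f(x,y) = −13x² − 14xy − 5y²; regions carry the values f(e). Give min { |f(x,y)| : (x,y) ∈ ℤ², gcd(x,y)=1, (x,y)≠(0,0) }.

translate: b→-12 (≡14 mod 26), so (13,14,5)→(13,-12,4)
flip: (13,-12,4)→(4,12,13)
translate: b→4 (≡12 mod 8), so (4,12,13)→(4,4,5)
reduced (well bottom): (4,4,5) with a≤c, −a<b≤a
well minimum |f| = |-4| = 4 (negative-definite)

4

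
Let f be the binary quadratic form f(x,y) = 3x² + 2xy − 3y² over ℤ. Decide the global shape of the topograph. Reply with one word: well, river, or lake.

D = b²−4ac = 2² − 4·3·(-3) = 40
D > 0 non-square ⇒ indefinite ⇒ periodic river

river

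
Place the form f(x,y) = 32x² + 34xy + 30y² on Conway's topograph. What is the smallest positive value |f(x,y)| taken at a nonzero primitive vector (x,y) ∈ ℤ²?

translate: b→-30 (≡34 mod 64), so (32,34,30)→(32,-30,28)
flip: (32,-30,28)→(28,30,32)
translate: b→-26 (≡30 mod 56), so (28,30,32)→(28,-26,30)
reduced (well bottom): (28,-26,30) with a≤c, −a<b≤a
well minimum = a = 28

28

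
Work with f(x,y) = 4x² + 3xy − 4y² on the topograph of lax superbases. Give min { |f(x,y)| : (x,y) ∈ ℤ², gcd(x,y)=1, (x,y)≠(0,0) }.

river: ρ → (-4,5,3)
river: ρ → (3,7,-2)
river: ρ → (-2,5,6)
river: ρ → (6,7,-1)
river: ρ → (-1,7,6)
river: ρ → (6,5,-2)
river: ρ → (-2,7,3)
river: ρ → (3,5,-4)
river: ρ → (-4,3,4)
river: ρ → (4,5,-3)
river: ρ → (-3,7,2)
river: ρ → (2,5,-6)
river: ρ → (-6,7,1)
river: ρ → (1,7,-6)
river: ρ → (-6,5,2)
river: ρ → (2,7,-3)
river: ρ → (-3,5,4)
river: ρ → (4,3,-4)
closes: descent 0, river 18
min |a| on river = 1

1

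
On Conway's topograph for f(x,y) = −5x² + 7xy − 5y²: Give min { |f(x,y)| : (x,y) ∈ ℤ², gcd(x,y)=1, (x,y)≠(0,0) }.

translate: b→3 (≡-7 mod 10), so (5,-7,5)→(5,3,3)
flip: (5,3,3)→(3,-3,5)
translate: b→3 (≡-3 mod 6), so (3,-3,5)→(3,3,5)
reduced (well bottom): (3,3,5) with a≤c, −a<b≤a
well minimum |f| = |-3| = 3 (negative-definite)

3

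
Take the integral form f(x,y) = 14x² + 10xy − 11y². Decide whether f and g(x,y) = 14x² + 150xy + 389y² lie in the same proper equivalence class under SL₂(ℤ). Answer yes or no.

D₁ = 716, D₂ = 716
river cycle of f (length 14): (-11, 12, 13), (13, 14, -10), (-10, 26, 1), (1, 26, -10), (-10, 14, 13), (13, 12, -11), (-11, 10, 14), (14, 18, -7), (-7, 24, 5), (5, 26, -2), … (4 more)
river cycle of g (length 14): (14, 10, -11), (-11, 12, 13), (13, 14, -10), (-10, 26, 1), (1, 26, -10), (-10, 14, 13), (13, 12, -11), (-11, 10, 14), (14, 18, -7), (-7, 24, 5), … (4 more)
cycles coincide ⇒ equivalent

yes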